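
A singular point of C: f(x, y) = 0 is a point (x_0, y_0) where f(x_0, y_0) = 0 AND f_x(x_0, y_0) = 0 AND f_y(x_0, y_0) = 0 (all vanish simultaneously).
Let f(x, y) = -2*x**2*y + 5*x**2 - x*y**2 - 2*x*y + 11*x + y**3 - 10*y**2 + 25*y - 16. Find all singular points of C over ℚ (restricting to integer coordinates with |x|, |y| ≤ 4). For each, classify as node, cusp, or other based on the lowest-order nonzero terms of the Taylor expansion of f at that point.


Singular points: {(-2, 3)}; classification: node.

Compute partial derivatives:
  f_x = -4*x*y + 10*x - y**2 - 2*y + 11.
  f_y = -2*x**2 - 2*x*y - 2*x + 3*y**2 - 20*y + 25.
Scan x_0 ∈ {−4, ..., 4}. For each x_0, f_y(x_0, y) is a polynomial in y; find its integer roots y ∈ {−4, ..., 4}, then test f_x and f at those candidates.
  x = -4: f_y(-4, y) = 3*y**2 - 12*y + 1; no integer root y with |y| ≤ 4.
  x = -3: f_y(-3, y) = 3*y**2 - 14*y + 13; no integer root y with |y| ≤ 4.
  x = -2: f_y(-2, y) = 3*y**2 - 16*y + 21; vanishes at y ∈ {3}. (-2, 3): f_x = 0, f = 0 — SINGULAR.
  x = -1: f_y(-1, y) = 3*y**2 - 18*y + 25; no integer root y with |y| ≤ 4.
  x = 0: f_y(0, y) = 3*y**2 - 20*y + 25; no integer root y with |y| ≤ 4.
  x = 1: f_y(1, y) = 3*y**2 - 22*y + 21; no integer root y with |y| ≤ 4.
  x = 2: f_y(2, y) = 3*y**2 - 24*y + 13; no integer root y with |y| ≤ 4.
  x = 3: f_y(3, y) = 3*y**2 - 26*y + 1; no integer root y with |y| ≤ 4.
  x = 4: f_y(4, y) = 3*y**2 - 28*y - 15; no integer root y with |y| ≤ 4.
Only singular point on the grid: (-2, 3).
Classify: substitute x = -2 + u, y = 3 + v and expand: f = -2*u**2*v - u**2 - u*v**2 + v**3 + v**2.
No constant or linear terms (consistent with a singular point). Quadratic part: -u**2 + v**2. Cubic part: -2*u**2*v - u*v**2 + v**3.
The quadratic part v**2 - u**2 = (v − u)(v + u) splits into two distinct linear factors, so there are two distinct tangent lines y − 3 = ±(x − -2) — this is a node (ordinary double point).
Classification: node.


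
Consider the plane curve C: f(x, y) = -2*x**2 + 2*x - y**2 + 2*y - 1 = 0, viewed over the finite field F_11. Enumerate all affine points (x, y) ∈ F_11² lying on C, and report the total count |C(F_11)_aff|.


Affine F_11-points: {(0, 1), (1, 1), (4, 4), (4, 9), (5, 3), (5, 10), (7, 3), (7, 10), (8, 4), (8, 9)}; count = 10.

For each of the 121 pairs (x, y) ∈ F_11², evaluate f(x, y) mod 11. Record the zeros.
  x = 0: [0↦10, 1↦0, 2↦10, 3↦7, 4↦2, 5↦6, 6↦8, 7↦8, 8↦6, 9↦2, 10↦7]  zeros at y ∈ {1}
  x = 1: [0↦10, 1↦0, 2↦10, 3↦7, 4↦2, 5↦6, 6↦8, 7↦8, 8↦6, 9↦2, 10↦7]  zeros at y ∈ {1}
  x = 2: [0↦6, 1↦7, 2↦6, 3↦3, 4↦9, 5↦2, 6↦4, 7↦4, 8↦2, 9↦9, 10↦3]  zeros at y ∈ ∅
  x = 3: [0↦9, 1↦10, 2↦9, 3↦6, 4↦1, 5↦5, 6↦7, 7↦7, 8↦5, 9↦1, 10↦6]  zeros at y ∈ ∅
  x = 4: [0↦8, 1↦9, 2↦8, 3↦5, 4↦0, 5↦4, 6↦6, 7↦6, 8↦4, 9↦0, 10↦5]  zeros at y ∈ {4, 9}
  x = 5: [0↦3, 1↦4, 2↦3, 3↦0, 4↦6, 5↦10, 6↦1, 7↦1, 8↦10, 9↦6, 10↦0]  zeros at y ∈ {3, 10}
  x = 6: [0↦5, 1↦6, 2↦5, 3↦2, 4↦8, 5↦1, 6↦3, 7↦3, 8↦1, 9↦8, 10↦2]  zeros at y ∈ ∅
  x = 7: [0↦3, 1↦4, 2↦3, 3↦0, 4↦6, 5↦10, 6↦1, 7↦1, 8↦10, 9↦6, 10↦0]  zeros at y ∈ {3, 10}
  x = 8: [0↦8, 1↦9, 2↦8, 3↦5, 4↦0, 5↦4, 6↦6, 7↦6, 8↦4, 9↦0, 10↦5]  zeros at y ∈ {4, 9}
  x = 9: [0↦9, 1↦10, 2↦9, 3↦6, 4↦1, 5↦5, 6↦7, 7↦7, 8↦5, 9↦1, 10↦6]  zeros at y ∈ ∅
  x = 10: [0↦6, 1↦7, 2↦6, 3↦3, 4↦9, 5↦2, 6↦4, 7↦4, 8↦2, 9↦9, 10↦3]  zeros at y ∈ ∅
Collecting zeros: affine points = {(0, 1), (1, 1), (4, 4), (4, 9), (5, 3), (5, 10), (7, 3), (7, 10), (8, 4), (8, 9)}.
Total count |C(F_11)_aff| = 10.


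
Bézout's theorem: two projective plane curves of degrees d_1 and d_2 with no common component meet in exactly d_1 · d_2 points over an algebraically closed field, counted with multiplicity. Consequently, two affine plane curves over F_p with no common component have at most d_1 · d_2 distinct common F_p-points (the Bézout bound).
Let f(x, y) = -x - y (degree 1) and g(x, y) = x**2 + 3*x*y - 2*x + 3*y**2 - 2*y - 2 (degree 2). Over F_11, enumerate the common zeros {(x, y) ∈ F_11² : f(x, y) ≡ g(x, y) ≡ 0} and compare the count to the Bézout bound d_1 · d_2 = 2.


Common zeros: ∅; count = 0; Bézout bound = 2.

deg(f) = 1, deg(g) = 2, so Bézout bound = 2.
Scan x ∈ F_11. For each x, list the y ∈ F_11 with f(x, y) ≡ 0 and those with g(x, y) ≡ 0 (mod 11); the common zeros in that column are the intersection.
  x = 0: f ≡ 0 at y ∈ {0}; g ≡ 0 at y ∈ ∅; common: ∅.
  x = 1: f ≡ 0 at y ∈ {10}; g ≡ 0 at y ∈ {2, 5}; common: ∅.
  x = 2: f ≡ 0 at y ∈ {9}; g ≡ 0 at y ∈ ∅; common: ∅.
  x = 3: f ≡ 0 at y ∈ {8}; g ≡ 0 at y ∈ {1, 4}; common: ∅.
  x = 4: f ≡ 0 at y ∈ {7}; g ≡ 0 at y ∈ ∅; common: ∅.
  x = 5: f ≡ 0 at y ∈ {6}; g ≡ 0 at y ∈ ∅; common: ∅.
  x = 6: f ≡ 0 at y ∈ {5}; g ≡ 0 at y ∈ {0, 2}; common: ∅.
  x = 7: f ≡ 0 at y ∈ {4}; g ≡ 0 at y ∈ {0, 1}; common: ∅.
  x = 8: f ≡ 0 at y ∈ {3}; g ≡ 0 at y ∈ {5, 6}; common: ∅.
  x = 9: f ≡ 0 at y ∈ {2}; g ≡ 0 at y ∈ {4, 6}; common: ∅.
  x = 10: f ≡ 0 at y ∈ {1}; g ≡ 0 at y ∈ ∅; common: ∅.
Collecting: common zeros = ∅, so the count is 0.
Comparison with the Bézout bound: 0 ≤ 2 = deg(f)·deg(g), as expected for curves with no common component (the affine F_11-count falls short of the bound because intersections may lie at infinity, over extension fields, or carry multiplicity).


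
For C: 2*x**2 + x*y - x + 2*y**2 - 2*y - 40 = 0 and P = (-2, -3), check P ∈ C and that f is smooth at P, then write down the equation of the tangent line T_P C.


Tangent line at P: -12*x - 16*y - 72 = 0.

Step 1: f(-2, -3) = 0, so P lies on C.
Step 2: partial derivatives
  f_x(x, y) = 4*x + y - 1, f_y(x, y) = x + 4*y - 2.
  f_x(P) = -12, f_y(P) = -16 (gradient nonzero, so P is smooth).
Step 3: tangent line at P: -12·(x − -2) + -16·(y − -3) = 0.
Expanding: -12*x - 16*y - 72 = 0.


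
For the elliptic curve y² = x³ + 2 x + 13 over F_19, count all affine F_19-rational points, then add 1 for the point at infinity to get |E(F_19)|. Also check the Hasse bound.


Affine points = {(1, 4), (1, 15), (2, 5), (2, 14), (4, 3), (4, 16), (7, 3), (7, 16), (8, 3), (8, 16), (9, 0), (10, 8), (10, 11), (11, 6), (11, 13), (12, 6), (12, 13), (14, 7), (14, 12), (15, 6), (15, 13), (17, 1), (17, 18)}; affine count = 23; |E(F_19)| = 24.

Discriminant check: Δ ∝ 4a³ + 27b² = 4·2³ + 27·13² = 4·8 + 27·169 ≡ 16 (mod 19). Nonzero ⇒ E is nonsingular.
For each x ∈ F_19, compute rhs = x³ + 2·x + 13 mod 19, then count y ∈ F_19 with y² ≡ rhs.
  x = 0: rhs = 13, matching y values: none (0 points).
  x = 1: rhs = 16, matching y values: 4, 15 (2 points).
  x = 2: rhs = 6, matching y values: 5, 14 (2 points).
  x = 3: rhs = 8, matching y values: none (0 points).
  x = 4: rhs = 9, matching y values: 3, 16 (2 points).
  x = 5: rhs = 15, matching y values: none (0 points).
  x = 6: rhs = 13, matching y values: none (0 points).
  x = 7: rhs = 9, matching y values: 3, 16 (2 points).
  x = 8: rhs = 9, matching y values: 3, 16 (2 points).
  x = 9: rhs = 0, matching y values: 0 (1 points).
  x = 10: rhs = 7, matching y values: 8, 11 (2 points).
  x = 11: rhs = 17, matching y values: 6, 13 (2 points).
  x = 12: rhs = 17, matching y values: 6, 13 (2 points).
  x = 13: rhs = 13, matching y values: none (0 points).
  x = 14: rhs = 11, matching y values: 7, 12 (2 points).
  x = 15: rhs = 17, matching y values: 6, 13 (2 points).
  x = 16: rhs = 18, matching y values: none (0 points).
  x = 17: rhs = 1, matching y values: 1, 18 (2 points).
  x = 18: rhs = 10, matching y values: none (0 points).
Total affine count: 23.
Full point count |E(F_19)| = 23 + 1 = 24.
Hasse bound: |24 − (19+1)| = |4| = 4 ≤ 2√19 ≈ 8.7178 ✓.


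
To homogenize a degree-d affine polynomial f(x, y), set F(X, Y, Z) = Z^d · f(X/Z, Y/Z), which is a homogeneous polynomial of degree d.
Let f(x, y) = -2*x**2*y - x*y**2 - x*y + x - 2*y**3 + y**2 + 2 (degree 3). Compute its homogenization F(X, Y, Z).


F(X, Y, Z) = -2*X**2*Y - X*Y**2 - X*Y*Z + X*Z**2 - 2*Y**3 + Y**2*Z + 2*Z**3

deg(f) = 3.
Substitute x = X/Z, y = Y/Z into f, then multiply by Z^3.
  monomial -2·x^2·y^1 ↦ -2·X^2·Y^1·Z^0.
  monomial -1·x^1·y^2 ↦ -1·X^1·Y^2·Z^0.
  monomial -1·x^1·y^1 ↦ -1·X^1·Y^1·Z^1.
  monomial 1·x^1·y^0 ↦ 1·X^1·Y^0·Z^2.
  monomial -2·x^0·y^3 ↦ -2·X^0·Y^3·Z^0.
  monomial 1·x^0·y^2 ↦ 1·X^0·Y^2·Z^1.
  monomial 2·x^0·y^0 ↦ 2·X^0·Y^0·Z^3.
Collecting: F(X, Y, Z) = -2*X**2*Y - X*Y**2 - X*Y*Z + X*Z**2 - 2*Y**3 + Y**2*Z + 2*Z**3.


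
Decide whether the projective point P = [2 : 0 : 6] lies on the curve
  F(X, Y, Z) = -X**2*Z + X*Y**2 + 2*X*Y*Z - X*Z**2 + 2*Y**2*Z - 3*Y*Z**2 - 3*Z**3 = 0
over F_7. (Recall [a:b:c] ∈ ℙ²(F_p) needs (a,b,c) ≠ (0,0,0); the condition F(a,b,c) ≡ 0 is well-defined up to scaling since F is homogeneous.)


F(2,0,6) ≡ 5 (mod 7); P is NOT on the curve.

Evaluate F(2, 0, 6) term-by-term (mod 7).
  -X**2*Z ↦ -1·4·1·6 = -24
  X*Y**2 ↦ 1·2·0·1 = 0
  2*X*Y*Z ↦ 2·2·0·6 = 0
  -X*Z**2 ↦ -1·2·1·36 = -72
  2*Y**2*Z ↦ 2·1·0·6 = 0
  -3*Y*Z**2 ↦ -3·1·0·36 = 0
  -3*Z**3 ↦ -3·1·1·216 = -648
Sum: F(2, 0, 6) = (-24) + (0) + (0) + (-72) + (0) + (0) + (-648) = -744.
Reducing mod 7: -744 ≡ 5 (mod 7).
Since F(a, b, c) ≡ 5 ≠ 0 (mod 7), P does NOT lie on the curve.


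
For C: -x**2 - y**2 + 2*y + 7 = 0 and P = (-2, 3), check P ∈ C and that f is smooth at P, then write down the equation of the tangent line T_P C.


Tangent line at P: 4*x - 4*y + 20 = 0.

Step 1: f(-2, 3) = 0, so P lies on C.
Step 2: partial derivatives
  f_x(x, y) = -2*x, f_y(x, y) = 2 - 2*y.
  f_x(P) = 4, f_y(P) = -4 (gradient nonzero, so P is smooth).
Step 3: tangent line at P: 4·(x − -2) + -4·(y − 3) = 0.
Expanding: 4*x - 4*y + 20 = 0.


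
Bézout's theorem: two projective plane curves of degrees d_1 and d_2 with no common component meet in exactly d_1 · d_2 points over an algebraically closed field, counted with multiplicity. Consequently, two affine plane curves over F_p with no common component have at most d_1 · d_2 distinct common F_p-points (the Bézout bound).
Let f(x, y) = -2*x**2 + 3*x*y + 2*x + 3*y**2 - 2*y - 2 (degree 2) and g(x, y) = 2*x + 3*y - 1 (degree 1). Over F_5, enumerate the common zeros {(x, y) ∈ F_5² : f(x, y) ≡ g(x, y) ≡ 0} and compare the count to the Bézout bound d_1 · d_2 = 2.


Common zeros: ∅; count = 0; Bézout bound = 2.

deg(f) = 2, deg(g) = 1, so Bézout bound = 2.
Scan x ∈ F_5. For each x, list the y ∈ F_5 with f(x, y) ≡ 0 and those with g(x, y) ≡ 0 (mod 5); the common zeros in that column are the intersection.
  x = 0: f ≡ 0 at y ∈ ∅; g ≡ 0 at y ∈ {2}; common: ∅.
  x = 1: f ≡ 0 at y ∈ {4}; g ≡ 0 at y ∈ {3}; common: ∅.
  x = 2: f ≡ 0 at y ∈ ∅; g ≡ 0 at y ∈ {4}; common: ∅.
  x = 3: f ≡ 0 at y ∈ ∅; g ≡ 0 at y ∈ {0}; common: ∅.
  x = 4: f ≡ 0 at y ∈ ∅; g ≡ 0 at y ∈ {1}; common: ∅.
Collecting: common zeros = ∅, so the count is 0.
Comparison with the Bézout bound: 0 ≤ 2 = deg(f)·deg(g), as expected for curves with no common component (the affine F_5-count falls short of the bound because intersections may lie at infinity, over extension fields, or carry multiplicity).


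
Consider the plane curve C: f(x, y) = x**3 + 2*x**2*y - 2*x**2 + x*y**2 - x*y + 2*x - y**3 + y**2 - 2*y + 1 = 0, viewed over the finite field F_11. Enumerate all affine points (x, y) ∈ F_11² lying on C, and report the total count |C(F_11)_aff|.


Affine F_11-points: {(0, 4), (1, 2), (2, 1), (3, 6), (5, 3), (6, 3), (6, 7), (6, 8), (7, 2), (7, 3), (8, 9)}; count = 11.

For each of the 121 pairs (x, y) ∈ F_11², evaluate f(x, y) mod 11. Record the zeros.
  x = 0: [0↦1, 1↦10, 2↦4, 3↦10, 4↦0, 5↦1, 6↦7, 7↦1, 8↦10, 9↦6, 10↦5]  zeros at y ∈ {4}
  x = 1: [0↦2, 1↦2, 2↦0, 3↦1, 4↦10, 5↦10, 6↦6, 7↦3, 8↦6, 9↦9, 10↦6]  zeros at y ∈ {2}
  x = 2: [0↦5, 1↦0, 2↦6, 3↦6, 4↦5, 5↦8, 6↦9, 7↦2, 8↦3, 9↦6, 10↦5]  zeros at y ∈ {1}
  x = 3: [0↦5, 1↦10, 2↦6, 3↦9, 4↦2, 5↦1, 6↦0, 7↦4, 8↦7, 9↦3, 10↦8]  zeros at y ∈ {6}
  x = 4: [0↦8, 1↦5, 2↦6, 3↦5, 4↦7, 5↦6, 6↦7, 7↦4, 8↦2, 9↦6, 10↦10]  zeros at y ∈ ∅
  x = 5: [0↦9, 1↦2, 2↦1, 3↦0, 4↦4, 5↦7, 6↦3, 7↦8, 8↦5, 9↦10, 10↦6]  zeros at y ∈ {3}
  x = 6: [0↦3, 1↦7, 2↦8, 3↦0, 4↦10, 5↦10, 6↦5, 7↦0, 8↦0, 9↦10, 10↦2]  zeros at y ∈ {3, 7, 8}
  x = 7: [0↦7, 1↦4, 2↦0, 3↦0, 4↦9, 5↦10, 6↦8, 7↦8, 8↦4, 9↦1, 10↦4]  zeros at y ∈ {2, 3}
  x = 8: [0↦5, 1↦10, 2↦5, 3↦6, 4↦7, 5↦2, 6↦7, 7↦5, 8↦1, 9↦0, 10↦7]  zeros at y ∈ {9}
  x = 9: [0↦3, 1↦9, 2↦7, 3↦2, 4↦10, 5↦3, 6↦8, 7↦8, 8↦8, 9↦2, 10↦6]  zeros at y ∈ ∅
  x = 10: [0↦7, 1↦7, 2↦1, 3↦5, 4↦2, 5↦8, 6↦6, 7↦1, 8↦9, 9↦2, 10↦7]  zeros at y ∈ ∅
Collecting zeros: affine points = {(0, 4), (1, 2), (2, 1), (3, 6), (5, 3), (6, 3), (6, 7), (6, 8), (7, 2), (7, 3), (8, 9)}.
Total count |C(F_11)_aff| = 11.


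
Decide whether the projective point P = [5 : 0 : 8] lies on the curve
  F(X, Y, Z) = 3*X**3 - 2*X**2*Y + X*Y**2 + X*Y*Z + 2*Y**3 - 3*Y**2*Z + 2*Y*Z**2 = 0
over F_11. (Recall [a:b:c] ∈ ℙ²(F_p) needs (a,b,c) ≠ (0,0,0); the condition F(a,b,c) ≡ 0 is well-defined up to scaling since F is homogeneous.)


F(5,0,8) ≡ 1 (mod 11); P is NOT on the curve.

Evaluate F(5, 0, 8) term-by-term (mod 11).
  3*X**3 ↦ 3·125·1·1 = 375
  -2*X**2*Y ↦ -2·25·0·1 = 0
  X*Y**2 ↦ 1·5·0·1 = 0
  X*Y*Z ↦ 1·5·0·8 = 0
  2*Y**3 ↦ 2·1·0·1 = 0
  -3*Y**2*Z ↦ -3·1·0·8 = 0
  2*Y*Z**2 ↦ 2·1·0·64 = 0
Sum: F(5, 0, 8) = (375) + (0) + (0) + (0) + (0) + (0) + (0) = 375.
Reducing mod 11: 375 ≡ 1 (mod 11).
Since F(a, b, c) ≡ 1 ≠ 0 (mod 11), P does NOT lie on the curve.


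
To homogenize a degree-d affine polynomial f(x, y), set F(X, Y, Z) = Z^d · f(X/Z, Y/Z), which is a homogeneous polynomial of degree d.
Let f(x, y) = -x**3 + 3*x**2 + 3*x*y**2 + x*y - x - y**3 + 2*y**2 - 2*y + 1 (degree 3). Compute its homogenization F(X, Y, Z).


F(X, Y, Z) = -X**3 + 3*X**2*Z + 3*X*Y**2 + X*Y*Z - X*Z**2 - Y**3 + 2*Y**2*Z - 2*Y*Z**2 + Z**3

deg(f) = 3.
Substitute x = X/Z, y = Y/Z into f, then multiply by Z^3.
  monomial -1·x^3·y^0 ↦ -1·X^3·Y^0·Z^0.
  monomial 3·x^2·y^0 ↦ 3·X^2·Y^0·Z^1.
  monomial 3·x^1·y^2 ↦ 3·X^1·Y^2·Z^0.
  monomial 1·x^1·y^1 ↦ 1·X^1·Y^1·Z^1.
  monomial -1·x^1·y^0 ↦ -1·X^1·Y^0·Z^2.
  monomial -1·x^0·y^3 ↦ -1·X^0·Y^3·Z^0.
  monomial 2·x^0·y^2 ↦ 2·X^0·Y^2·Z^1.
  monomial -2·x^0·y^1 ↦ -2·X^0·Y^1·Z^2.
  monomial 1·x^0·y^0 ↦ 1·X^0·Y^0·Z^3.
Collecting: F(X, Y, Z) = -X**3 + 3*X**2*Z + 3*X*Y**2 + X*Y*Z - X*Z**2 - Y**3 + 2*Y**2*Z - 2*Y*Z**2 + Z**3.


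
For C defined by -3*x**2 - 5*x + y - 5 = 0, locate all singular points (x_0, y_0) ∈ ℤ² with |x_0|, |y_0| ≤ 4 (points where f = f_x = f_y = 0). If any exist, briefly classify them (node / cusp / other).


No singular points in the scanned grid; C is smooth there.

Compute partial derivatives:
  f_x = -6*x - 5.
  f_y = 1.
f_y = 1 is a nonzero constant, so f_y never vanishes: no point (x, y) can satisfy f = f_x = f_y = 0. In particular no (x, y) ∈ {−4, ..., 4}² is singular; the curve is smooth.


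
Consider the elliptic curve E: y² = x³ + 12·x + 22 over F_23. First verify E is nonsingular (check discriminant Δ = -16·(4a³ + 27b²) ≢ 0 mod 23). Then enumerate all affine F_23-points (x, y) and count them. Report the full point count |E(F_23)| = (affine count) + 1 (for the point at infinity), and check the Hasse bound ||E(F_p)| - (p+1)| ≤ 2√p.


Affine points = {(1, 9), (1, 14), (2, 10), (2, 13), (3, 4), (3, 19), (5, 0), (7, 9), (7, 14), (8, 3), (8, 20), (9, 10), (9, 13), (11, 6), (11, 17), (12, 10), (12, 13), (13, 11), (13, 12), (14, 6), (14, 17), (15, 9), (15, 14), (16, 3), (16, 20), (19, 5), (19, 18), (21, 6), (21, 17), (22, 3), (22, 20)}; affine count = 31; |E(F_23)| = 32.

Discriminant check: Δ ∝ 4a³ + 27b² = 4·12³ + 27·22² = 4·1728 + 27·484 ≡ 16 (mod 23). Nonzero ⇒ E is nonsingular.
For each x ∈ F_23, compute rhs = x³ + 12·x + 22 mod 23, then count y ∈ F_23 with y² ≡ rhs.
  x = 0: rhs = 22, matching y values: none (0 points).
  x = 1: rhs = 12, matching y values: 9, 14 (2 points).
  x = 2: rhs = 8, matching y values: 10, 13 (2 points).
  x = 3: rhs = 16, matching y values: 4, 19 (2 points).
  x = 4: rhs = 19, matching y values: none (0 points).
  x = 5: rhs = 0, matching y values: 0 (1 points).
  x = 6: rhs = 11, matching y values: none (0 points).
  x = 7: rhs = 12, matching y values: 9, 14 (2 points).
  x = 8: rhs = 9, matching y values: 3, 20 (2 points).
  x = 9: rhs = 8, matching y values: 10, 13 (2 points).
  x = 10: rhs = 15, matching y values: none (0 points).
  x = 11: rhs = 13, matching y values: 6, 17 (2 points).
  x = 12: rhs = 8, matching y values: 10, 13 (2 points).
  x = 13: rhs = 6, matching y values: 11, 12 (2 points).
  x = 14: rhs = 13, matching y values: 6, 17 (2 points).
  x = 15: rhs = 12, matching y values: 9, 14 (2 points).
  x = 16: rhs = 9, matching y values: 3, 20 (2 points).
  x = 17: rhs = 10, matching y values: none (0 points).
  x = 18: rhs = 21, matching y values: none (0 points).
  x = 19: rhs = 2, matching y values: 5, 18 (2 points).
  x = 20: rhs = 5, matching y values: none (0 points).
  x = 21: rhs = 13, matching y values: 6, 17 (2 points).
  x = 22: rhs = 9, matching y values: 3, 20 (2 points).
Total affine count: 31.
Full point count |E(F_23)| = 31 + 1 = 32.
Hasse bound: |32 − (23+1)| = |8| = 8 ≤ 2√23 ≈ 9.5917 ✓.


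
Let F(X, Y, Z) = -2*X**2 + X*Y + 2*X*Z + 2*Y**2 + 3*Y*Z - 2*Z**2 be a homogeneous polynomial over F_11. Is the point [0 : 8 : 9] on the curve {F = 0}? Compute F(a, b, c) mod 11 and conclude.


F(0,8,9) ≡ 6 (mod 11); P is NOT on the curve.

Evaluate F(0, 8, 9) term-by-term (mod 11).
  -2*X**2 ↦ -2·0·1·1 = 0
  X*Y ↦ 1·0·8·1 = 0
  2*X*Z ↦ 2·0·1·9 = 0
  2*Y**2 ↦ 2·1·64·1 = 128
  3*Y*Z ↦ 3·1·8·9 = 216
  -2*Z**2 ↦ -2·1·1·81 = -162
Sum: F(0, 8, 9) = (0) + (0) + (0) + (128) + (216) + (-162) = 182.
Reducing mod 11: 182 ≡ 6 (mod 11).
Since F(a, b, c) ≡ 6 ≠ 0 (mod 11), P does NOT lie on the curve.


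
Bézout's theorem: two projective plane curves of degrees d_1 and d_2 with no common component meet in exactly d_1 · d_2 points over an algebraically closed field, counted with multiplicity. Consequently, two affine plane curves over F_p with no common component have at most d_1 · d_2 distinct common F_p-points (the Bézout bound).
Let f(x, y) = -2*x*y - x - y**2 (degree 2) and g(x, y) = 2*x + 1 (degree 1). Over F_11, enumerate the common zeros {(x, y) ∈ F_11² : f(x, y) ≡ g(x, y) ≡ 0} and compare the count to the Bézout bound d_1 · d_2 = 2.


Common zeros: {(5, 3), (5, 9)}; count = 2; Bézout bound = 2.

deg(f) = 2, deg(g) = 1, so Bézout bound = 2.
Scan x ∈ F_11. For each x, list the y ∈ F_11 with f(x, y) ≡ 0 and those with g(x, y) ≡ 0 (mod 11); the common zeros in that column are the intersection.
  x = 0: f ≡ 0 at y ∈ {0}; g ≡ 0 at y ∈ ∅; common: ∅.
  x = 1: f ≡ 0 at y ∈ {10}; g ≡ 0 at y ∈ ∅; common: ∅.
  x = 2: f ≡ 0 at y ∈ ∅; g ≡ 0 at y ∈ ∅; common: ∅.
  x = 3: f ≡ 0 at y ∈ ∅; g ≡ 0 at y ∈ ∅; common: ∅.
  x = 4: f ≡ 0 at y ∈ {6, 8}; g ≡ 0 at y ∈ ∅; common: ∅.
  x = 5: f ≡ 0 at y ∈ {3, 9}; g ≡ 0 at y ∈ {0, 1, 2, 3, 4, 5, 6, 7, 8, 9, 10}; common: {3, 9}.
  x = 6: f ≡ 0 at y ∈ ∅; g ≡ 0 at y ∈ ∅; common: ∅.
  x = 7: f ≡ 0 at y ∈ {1, 7}; g ≡ 0 at y ∈ ∅; common: ∅.
  x = 8: f ≡ 0 at y ∈ {2, 4}; g ≡ 0 at y ∈ ∅; common: ∅.
  x = 9: f ≡ 0 at y ∈ ∅; g ≡ 0 at y ∈ ∅; common: ∅.
  x = 10: f ≡ 0 at y ∈ ∅; g ≡ 0 at y ∈ ∅; common: ∅.
Collecting: common zeros = {(5, 3), (5, 9)}, so the count is 2.
Comparison with the Bézout bound: 2 ≤ 2 = deg(f)·deg(g), as expected for curves with no common component (the bound is attained).


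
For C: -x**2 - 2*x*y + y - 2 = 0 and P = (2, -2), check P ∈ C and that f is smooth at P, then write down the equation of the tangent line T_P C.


Tangent line at P: -3*y - 6 = 0.

Step 1: f(2, -2) = 0, so P lies on C.
Step 2: partial derivatives
  f_x(x, y) = -2*x - 2*y, f_y(x, y) = 1 - 2*x.
  f_x(P) = 0, f_y(P) = -3 (gradient nonzero, so P is smooth).
Step 3: tangent line at P: 0·(x − 2) + -3·(y − -2) = 0.
Expanding: -3*y - 6 = 0.


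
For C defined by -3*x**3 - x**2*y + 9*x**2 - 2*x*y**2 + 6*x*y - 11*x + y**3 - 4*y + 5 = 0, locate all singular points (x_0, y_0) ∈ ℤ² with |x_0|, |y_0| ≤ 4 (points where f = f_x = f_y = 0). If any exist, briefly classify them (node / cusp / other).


Singular points: {(1, 1)}; classification: node.

Compute partial derivatives:
  f_x = -9*x**2 - 2*x*y + 18*x - 2*y**2 + 6*y - 11.
  f_y = -x**2 - 4*x*y + 6*x + 3*y**2 - 4.
Scan x_0 ∈ {−4, ..., 4}. For each x_0, f_y(x_0, y) is a polynomial in y; find its integer roots y ∈ {−4, ..., 4}, then test f_x and f at those candidates.
  x = -4: f_y(-4, y) = 3*y**2 + 16*y - 44; vanishes at y ∈ {2}. (-4, 2): f_x = -207 ≠ 0.
  x = -3: f_y(-3, y) = 3*y**2 + 12*y - 31; no integer root y with |y| ≤ 4.
  x = -2: f_y(-2, y) = 3*y**2 + 8*y - 20; no integer root y with |y| ≤ 4.
  x = -1: f_y(-1, y) = 3*y**2 + 4*y - 11; no integer root y with |y| ≤ 4.
  x = 0: f_y(0, y) = 3*y**2 - 4; no integer root y with |y| ≤ 4.
  x = 1: f_y(1, y) = 3*y**2 - 4*y + 1; vanishes at y ∈ {1}. (1, 1): f_x = 0, f = 0 — SINGULAR.
  x = 2: f_y(2, y) = 3*y**2 - 8*y + 4; vanishes at y ∈ {2}. (2, 2): f_x = -15 ≠ 0.
  x = 3: f_y(3, y) = 3*y**2 - 12*y + 5; no integer root y with |y| ≤ 4.
  x = 4: f_y(4, y) = 3*y**2 - 16*y + 4; no integer root y with |y| ≤ 4.
Only singular point on the grid: (1, 1).
Classify: substitute x = 1 + u, y = 1 + v and expand: f = -3*u**3 - u**2*v - u**2 - 2*u*v**2 + v**3 + v**2.
No constant or linear terms (consistent with a singular point). Quadratic part: -u**2 + v**2. Cubic part: -3*u**3 - u**2*v - 2*u*v**2 + v**3.
The quadratic part v**2 - u**2 = (v − u)(v + u) splits into two distinct linear factors, so there are two distinct tangent lines y − 1 = ±(x − 1) — this is a node (ordinary double point).
Classification: node.


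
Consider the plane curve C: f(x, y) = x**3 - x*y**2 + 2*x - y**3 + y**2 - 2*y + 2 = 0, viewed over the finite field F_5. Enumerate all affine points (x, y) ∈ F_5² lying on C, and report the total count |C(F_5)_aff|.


Affine F_5-points: {(0, 1), (1, 0), (2, 1), (3, 0), (3, 1), (3, 2), (4, 2)}; count = 7.

For each of the 25 pairs (x, y) ∈ F_5², evaluate f(x, y) mod 5. Record the zeros.
  x = 0: [0↦2, 1↦0, 2↦4, 3↦3, 4↦1]  zeros at y ∈ {1}
  x = 1: [0↦0, 1↦2, 2↦3, 3↦2, 4↦3]  zeros at y ∈ {0}
  x = 2: [0↦4, 1↦0, 2↦3, 3↦2, 4↦1]  zeros at y ∈ {1}
  x = 3: [0↦0, 1↦0, 2↦0, 3↦4, 4↦1]  zeros at y ∈ {0, 1, 2}
  x = 4: [0↦4, 1↦3, 2↦0, 3↦4, 4↦4]  zeros at y ∈ {2}
Collecting zeros: affine points = {(0, 1), (1, 0), (2, 1), (3, 0), (3, 1), (3, 2), (4, 2)}.
Total count |C(F_5)_aff| = 7.


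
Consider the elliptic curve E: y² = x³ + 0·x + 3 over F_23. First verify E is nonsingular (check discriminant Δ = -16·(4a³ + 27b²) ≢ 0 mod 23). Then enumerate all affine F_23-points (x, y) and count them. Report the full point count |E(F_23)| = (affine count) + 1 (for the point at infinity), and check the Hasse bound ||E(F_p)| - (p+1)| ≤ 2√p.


Affine points = {(0, 7), (0, 16), (1, 2), (1, 21), (5, 6), (5, 17), (6, 9), (6, 14), (7, 1), (7, 22), (8, 3), (8, 20), (11, 0), (12, 11), (12, 12), (18, 4), (18, 19), (19, 10), (19, 13), (21, 8), (21, 15), (22, 5), (22, 18)}; affine count = 23; |E(F_23)| = 24.

Discriminant check: Δ ∝ 4a³ + 27b² = 4·0³ + 27·3² = 4·0 + 27·9 ≡ 13 (mod 23). Nonzero ⇒ E is nonsingular.
For each x ∈ F_23, compute rhs = x³ + 0·x + 3 mod 23, then count y ∈ F_23 with y² ≡ rhs.
  x = 0: rhs = 3, matching y values: 7, 16 (2 points).
  x = 1: rhs = 4, matching y values: 2, 21 (2 points).
  x = 2: rhs = 11, matching y values: none (0 points).
  x = 3: rhs = 7, matching y values: none (0 points).
  x = 4: rhs = 21, matching y values: none (0 points).
  x = 5: rhs = 13, matching y values: 6, 17 (2 points).
  x = 6: rhs = 12, matching y values: 9, 14 (2 points).
  x = 7: rhs = 1, matching y values: 1, 22 (2 points).
  x = 8: rhs = 9, matching y values: 3, 20 (2 points).
  x = 9: rhs = 19, matching y values: none (0 points).
  x = 10: rhs = 14, matching y values: none (0 points).
  x = 11: rhs = 0, matching y values: 0 (1 points).
  x = 12: rhs = 6, matching y values: 11, 12 (2 points).
  x = 13: rhs = 15, matching y values: none (0 points).
  x = 14: rhs = 10, matching y values: none (0 points).
  x = 15: rhs = 20, matching y values: none (0 points).
  x = 16: rhs = 5, matching y values: none (0 points).
  x = 17: rhs = 17, matching y values: none (0 points).
  x = 18: rhs = 16, matching y values: 4, 19 (2 points).
  x = 19: rhs = 8, matching y values: 10, 13 (2 points).
  x = 20: rhs = 22, matching y values: none (0 points).
  x = 21: rhs = 18, matching y values: 8, 15 (2 points).
  x = 22: rhs = 2, matching y values: 5, 18 (2 points).
Total affine count: 23.
Full point count |E(F_23)| = 23 + 1 = 24.
Hasse bound: |24 − (23+1)| = |0| = 0 ≤ 2√23 ≈ 9.5917 ✓.


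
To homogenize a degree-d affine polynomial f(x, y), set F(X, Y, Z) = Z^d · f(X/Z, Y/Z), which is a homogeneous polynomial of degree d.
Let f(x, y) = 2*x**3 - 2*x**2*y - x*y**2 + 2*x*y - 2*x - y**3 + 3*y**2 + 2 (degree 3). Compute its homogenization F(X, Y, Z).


F(X, Y, Z) = 2*X**3 - 2*X**2*Y - X*Y**2 + 2*X*Y*Z - 2*X*Z**2 - Y**3 + 3*Y**2*Z + 2*Z**3

deg(f) = 3.
Substitute x = X/Z, y = Y/Z into f, then multiply by Z^3.
  monomial 2·x^3·y^0 ↦ 2·X^3·Y^0·Z^0.
  monomial -2·x^2·y^1 ↦ -2·X^2·Y^1·Z^0.
  monomial -1·x^1·y^2 ↦ -1·X^1·Y^2·Z^0.
  monomial 2·x^1·y^1 ↦ 2·X^1·Y^1·Z^1.
  monomial -2·x^1·y^0 ↦ -2·X^1·Y^0·Z^2.
  monomial -1·x^0·y^3 ↦ -1·X^0·Y^3·Z^0.
  monomial 3·x^0·y^2 ↦ 3·X^0·Y^2·Z^1.
  monomial 2·x^0·y^0 ↦ 2·X^0·Y^0·Z^3.
Collecting: F(X, Y, Z) = 2*X**3 - 2*X**2*Y - X*Y**2 + 2*X*Y*Z - 2*X*Z**2 - Y**3 + 3*Y**2*Z + 2*Z**3.


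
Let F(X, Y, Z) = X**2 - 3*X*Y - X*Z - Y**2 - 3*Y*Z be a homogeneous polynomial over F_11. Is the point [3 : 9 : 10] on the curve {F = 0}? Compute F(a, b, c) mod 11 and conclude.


F(3,9,10) ≡ 9 (mod 11); P is NOT on the curve.

Evaluate F(3, 9, 10) term-by-term (mod 11).
  X**2 ↦ 1·9·1·1 = 9
  -3*X*Y ↦ -3·3·9·1 = -81
  -X*Z ↦ -1·3·1·10 = -30
  -Y**2 ↦ -1·1·81·1 = -81
  -3*Y*Z ↦ -3·1·9·10 = -270
Sum: F(3, 9, 10) = (9) + (-81) + (-30) + (-81) + (-270) = -453.
Reducing mod 11: -453 ≡ 9 (mod 11).
Since F(a, b, c) ≡ 9 ≠ 0 (mod 11), P does NOT lie on the curve.


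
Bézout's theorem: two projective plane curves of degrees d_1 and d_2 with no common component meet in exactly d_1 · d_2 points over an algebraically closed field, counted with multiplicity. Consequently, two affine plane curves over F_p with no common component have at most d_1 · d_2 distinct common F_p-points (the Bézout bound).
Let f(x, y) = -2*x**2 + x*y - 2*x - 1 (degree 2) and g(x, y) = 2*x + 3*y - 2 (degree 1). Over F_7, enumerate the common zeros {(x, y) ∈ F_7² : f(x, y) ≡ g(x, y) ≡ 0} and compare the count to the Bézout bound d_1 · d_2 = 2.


Common zeros: {(4, 5), (6, 6)}; count = 2; Bézout bound = 2.

deg(f) = 2, deg(g) = 1, so Bézout bound = 2.
Scan x ∈ F_7. For each x, list the y ∈ F_7 with f(x, y) ≡ 0 and those with g(x, y) ≡ 0 (mod 7); the common zeros in that column are the intersection.
  x = 0: f ≡ 0 at y ∈ ∅; g ≡ 0 at y ∈ {3}; common: ∅.
  x = 1: f ≡ 0 at y ∈ {5}; g ≡ 0 at y ∈ {0}; common: ∅.
  x = 2: f ≡ 0 at y ∈ {3}; g ≡ 0 at y ∈ {4}; common: ∅.
  x = 3: f ≡ 0 at y ∈ {6}; g ≡ 0 at y ∈ {1}; common: ∅.
  x = 4: f ≡ 0 at y ∈ {5}; g ≡ 0 at y ∈ {5}; common: {5}.
  x = 5: f ≡ 0 at y ∈ {1}; g ≡ 0 at y ∈ {2}; common: ∅.
  x = 6: f ≡ 0 at y ∈ {6}; g ≡ 0 at y ∈ {6}; common: {6}.
Collecting: common zeros = {(4, 5), (6, 6)}, so the count is 2.
Comparison with the Bézout bound: 2 ≤ 2 = deg(f)·deg(g), as expected for curves with no common component (the bound is attained).


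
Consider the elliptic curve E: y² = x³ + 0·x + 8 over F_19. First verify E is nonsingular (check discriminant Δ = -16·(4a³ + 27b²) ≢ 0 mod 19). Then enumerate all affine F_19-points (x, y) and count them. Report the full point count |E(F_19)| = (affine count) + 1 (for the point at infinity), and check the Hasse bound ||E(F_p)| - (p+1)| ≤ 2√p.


Affine points = {(1, 3), (1, 16), (2, 4), (2, 15), (3, 4), (3, 15), (5, 0), (7, 3), (7, 16), (8, 8), (8, 11), (10, 1), (10, 18), (11, 3), (11, 16), (12, 8), (12, 11), (13, 1), (13, 18), (14, 4), (14, 15), (15, 1), (15, 18), (16, 0), (17, 0), (18, 8), (18, 11)}; affine count = 27; |E(F_19)| = 28.

Discriminant check: Δ ∝ 4a³ + 27b² = 4·0³ + 27·8² = 4·0 + 27·64 ≡ 18 (mod 19). Nonzero ⇒ E is nonsingular.
For each x ∈ F_19, compute rhs = x³ + 0·x + 8 mod 19, then count y ∈ F_19 with y² ≡ rhs.
  x = 0: rhs = 8, matching y values: none (0 points).
  x = 1: rhs = 9, matching y values: 3, 16 (2 points).
  x = 2: rhs = 16, matching y values: 4, 15 (2 points).
  x = 3: rhs = 16, matching y values: 4, 15 (2 points).
  x = 4: rhs = 15, matching y values: none (0 points).
  x = 5: rhs = 0, matching y values: 0 (1 points).
  x = 6: rhs = 15, matching y values: none (0 points).
  x = 7: rhs = 9, matching y values: 3, 16 (2 points).
  x = 8: rhs = 7, matching y values: 8, 11 (2 points).
  x = 9: rhs = 15, matching y values: none (0 points).
  x = 10: rhs = 1, matching y values: 1, 18 (2 points).
  x = 11: rhs = 9, matching y values: 3, 16 (2 points).
  x = 12: rhs = 7, matching y values: 8, 11 (2 points).
  x = 13: rhs = 1, matching y values: 1, 18 (2 points).
  x = 14: rhs = 16, matching y values: 4, 15 (2 points).
  x = 15: rhs = 1, matching y values: 1, 18 (2 points).
  x = 16: rhs = 0, matching y values: 0 (1 points).
  x = 17: rhs = 0, matching y values: 0 (1 points).
  x = 18: rhs = 7, matching y values: 8, 11 (2 points).
Total affine count: 27.
Full point count |E(F_19)| = 27 + 1 = 28.
Hasse bound: |28 − (19+1)| = |8| = 8 ≤ 2√19 ≈ 8.7178 ✓.


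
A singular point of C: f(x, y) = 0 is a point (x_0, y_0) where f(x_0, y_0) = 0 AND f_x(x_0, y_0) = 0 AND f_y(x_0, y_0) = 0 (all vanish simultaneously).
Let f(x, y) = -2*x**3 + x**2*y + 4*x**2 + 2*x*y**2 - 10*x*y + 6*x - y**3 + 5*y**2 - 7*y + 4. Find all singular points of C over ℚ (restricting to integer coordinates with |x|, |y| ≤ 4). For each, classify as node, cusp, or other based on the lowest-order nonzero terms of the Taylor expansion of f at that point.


Singular points: {(1, 2)}; classification: cusp.

Compute partial derivatives:
  f_x = -6*x**2 + 2*x*y + 8*x + 2*y**2 - 10*y + 6.
  f_y = x**2 + 4*x*y - 10*x - 3*y**2 + 10*y - 7.
Scan x_0 ∈ {−4, ..., 4}. For each x_0, f_y(x_0, y) is a polynomial in y; find its integer roots y ∈ {−4, ..., 4}, then test f_x and f at those candidates.
  x = -4: f_y(-4, y) = -3*y**2 - 6*y + 49; no integer root y with |y| ≤ 4.
  x = -3: f_y(-3, y) = -3*y**2 - 2*y + 32; no integer root y with |y| ≤ 4.
  x = -2: f_y(-2, y) = -3*y**2 + 2*y + 17; no integer root y with |y| ≤ 4.
  x = -1: f_y(-1, y) = -3*y**2 + 6*y + 4; no integer root y with |y| ≤ 4.
  x = 0: f_y(0, y) = -3*y**2 + 10*y - 7; vanishes at y ∈ {1}. (0, 1): f_x = -2 ≠ 0.
  x = 1: f_y(1, y) = -3*y**2 + 14*y - 16; vanishes at y ∈ {2}. (1, 2): f_x = 0, f = 0 — SINGULAR.
  x = 2: f_y(2, y) = -3*y**2 + 18*y - 23; no integer root y with |y| ≤ 4.
  x = 3: f_y(3, y) = -3*y**2 + 22*y - 28; no integer root y with |y| ≤ 4.
  x = 4: f_y(4, y) = -3*y**2 + 26*y - 31; no integer root y with |y| ≤ 4.
Only singular point on the grid: (1, 2).
Classify: substitute x = 1 + u, y = 2 + v and expand: f = -2*u**3 + u**2*v + 2*u*v**2 - v**3 + v**2.
No constant or linear terms (consistent with a singular point). Quadratic part: v**2. Cubic part: -2*u**3 + u**2*v + 2*u*v**2 - v**3.
The quadratic part v**2 is a perfect square, so there is a single (double) tangent line v = 0, i.e. y = 2. Restricting the cubic part to that line (v = 0) leaves -2*u**3 ≠ 0, so f is not divisible by v and the branch is v² ≈ 2*u**3 to lowest order — this is a cusp.
Classification: cusp.


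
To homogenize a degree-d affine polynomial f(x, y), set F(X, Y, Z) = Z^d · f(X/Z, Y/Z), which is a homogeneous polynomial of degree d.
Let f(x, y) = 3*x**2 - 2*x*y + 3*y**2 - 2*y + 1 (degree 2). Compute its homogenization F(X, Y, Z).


F(X, Y, Z) = 3*X**2 - 2*X*Y + 3*Y**2 - 2*Y*Z + Z**2

deg(f) = 2.
Substitute x = X/Z, y = Y/Z into f, then multiply by Z^2.
  monomial 3·x^2·y^0 ↦ 3·X^2·Y^0·Z^0.
  monomial -2·x^1·y^1 ↦ -2·X^1·Y^1·Z^0.
  monomial 3·x^0·y^2 ↦ 3·X^0·Y^2·Z^0.
  monomial -2·x^0·y^1 ↦ -2·X^0·Y^1·Z^1.
  monomial 1·x^0·y^0 ↦ 1·X^0·Y^0·Z^2.
Collecting: F(X, Y, Z) = 3*X**2 - 2*X*Y + 3*Y**2 - 2*Y*Z + Z**2.


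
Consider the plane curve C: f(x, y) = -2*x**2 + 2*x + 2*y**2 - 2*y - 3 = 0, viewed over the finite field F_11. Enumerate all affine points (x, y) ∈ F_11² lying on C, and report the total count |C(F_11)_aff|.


Affine F_11-points: {(2, 5), (2, 7), (3, 2), (3, 10), (4, 6), (8, 6), (9, 2), (9, 10), (10, 5), (10, 7)}; count = 10.

For each of the 121 pairs (x, y) ∈ F_11², evaluate f(x, y) mod 11. Record the zeros.
  x = 0: [0↦8, 1↦8, 2↦1, 3↦9, 4↦10, 5↦4, 6↦2, 7↦4, 8↦10, 9↦9, 10↦1]  zeros at y ∈ ∅
  x = 1: [0↦8, 1↦8, 2↦1, 3↦9, 4↦10, 5↦4, 6↦2, 7↦4, 8↦10, 9↦9, 10↦1]  zeros at y ∈ ∅
  x = 2: [0↦4, 1↦4, 2↦8, 3↦5, 4↦6, 5↦0, 6↦9, 7↦0, 8↦6, 9↦5, 10↦8]  zeros at y ∈ {5, 7}
  x = 3: [0↦7, 1↦7, 2↦0, 3↦8, 4↦9, 5↦3, 6↦1, 7↦3, 8↦9, 9↦8, 10↦0]  zeros at y ∈ {2, 10}
  x = 4: [0↦6, 1↦6, 2↦10, 3↦7, 4↦8, 5↦2, 6↦0, 7↦2, 8↦8, 9↦7, 10↦10]  zeros at y ∈ {6}
  x = 5: [0↦1, 1↦1, 2↦5, 3↦2, 4↦3, 5↦8, 6↦6, 7↦8, 8↦3, 9↦2, 10↦5]  zeros at y ∈ ∅
  x = 6: [0↦3, 1↦3, 2↦7, 3↦4, 4↦5, 5↦10, 6↦8, 7↦10, 8↦5, 9↦4, 10↦7]  zeros at y ∈ ∅
  x = 7: [0↦1, 1↦1, 2↦5, 3↦2, 4↦3, 5↦8, 6↦6, 7↦8, 8↦3, 9↦2, 10↦5]  zeros at y ∈ ∅
  x = 8: [0↦6, 1↦6, 2↦10, 3↦7, 4↦8, 5↦2, 6↦0, 7↦2, 8↦8, 9↦7, 10↦10]  zeros at y ∈ {6}
  x = 9: [0↦7, 1↦7, 2↦0, 3↦8, 4↦9, 5↦3, 6↦1, 7↦3, 8↦9, 9↦8, 10↦0]  zeros at y ∈ {2, 10}
  x = 10: [0↦4, 1↦4, 2↦8, 3↦5, 4↦6, 5↦0, 6↦9, 7↦0, 8↦6, 9↦5, 10↦8]  zeros at y ∈ {5, 7}
Collecting zeros: affine points = {(2, 5), (2, 7), (3, 2), (3, 10), (4, 6), (8, 6), (9, 2), (9, 10), (10, 5), (10, 7)}.
Total count |C(F_11)_aff| = 10.


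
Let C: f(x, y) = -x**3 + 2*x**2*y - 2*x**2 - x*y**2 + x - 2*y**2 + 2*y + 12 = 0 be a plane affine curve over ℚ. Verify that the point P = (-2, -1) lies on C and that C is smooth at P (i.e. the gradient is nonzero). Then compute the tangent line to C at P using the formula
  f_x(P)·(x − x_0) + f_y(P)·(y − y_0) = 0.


Tangent line at P: 4*x + 10*y + 18 = 0.

Step 1: f(-2, -1) = 0, so P lies on C.
Step 2: partial derivatives
  f_x(x, y) = -3*x**2 + 4*x*y - 4*x - y**2 + 1, f_y(x, y) = 2*x**2 - 2*x*y - 4*y + 2.
  f_x(P) = 4, f_y(P) = 10 (gradient nonzero, so P is smooth).
Step 3: tangent line at P: 4·(x − -2) + 10·(y − -1) = 0.
Expanding: 4*x + 10*y + 18 = 0.


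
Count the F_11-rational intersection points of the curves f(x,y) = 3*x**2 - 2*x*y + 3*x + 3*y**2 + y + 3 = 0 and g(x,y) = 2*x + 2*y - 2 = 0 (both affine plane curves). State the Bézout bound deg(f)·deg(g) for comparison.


Common zeros: ∅; count = 0; Bézout bound = 2.

deg(f) = 2, deg(g) = 1, so Bézout bound = 2.
Scan x ∈ F_11. For each x, list the y ∈ F_11 with f(x, y) ≡ 0 and those with g(x, y) ≡ 0 (mod 11); the common zeros in that column are the intersection.
  x = 0: f ≡ 0 at y ∈ {3, 4}; g ≡ 0 at y ∈ {1}; common: ∅.
  x = 1: f ≡ 0 at y ∈ {1, 3}; g ≡ 0 at y ∈ {0}; common: ∅.
  x = 2: f ≡ 0 at y ∈ ∅; g ≡ 0 at y ∈ {10}; common: ∅.
  x = 3: f ≡ 0 at y ∈ ∅; g ≡ 0 at y ∈ {9}; common: ∅.
  x = 4: f ≡ 0 at y ∈ ∅; g ≡ 0 at y ∈ {8}; common: ∅.
  x = 5: f ≡ 0 at y ∈ ∅; g ≡ 0 at y ∈ {7}; common: ∅.
  x = 6: f ≡ 0 at y ∈ {1, 10}; g ≡ 0 at y ∈ {6}; common: ∅.
  x = 7: f ≡ 0 at y ∈ {9, 10}; g ≡ 0 at y ∈ {5}; common: ∅.
  x = 8: f ≡ 0 at y ∈ ∅; g ≡ 0 at y ∈ {4}; common: ∅.
  x = 9: f ≡ 0 at y ∈ {4, 9}; g ≡ 0 at y ∈ {3}; common: ∅.
  x = 10: f ≡ 0 at y ∈ ∅; g ≡ 0 at y ∈ {2}; common: ∅.
Collecting: common zeros = ∅, so the count is 0.
Comparison with the Bézout bound: 0 ≤ 2 = deg(f)·deg(g), as expected for curves with no common component (the affine F_11-count falls short of the bound because intersections may lie at infinity, over extension fields, or carry multiplicity).


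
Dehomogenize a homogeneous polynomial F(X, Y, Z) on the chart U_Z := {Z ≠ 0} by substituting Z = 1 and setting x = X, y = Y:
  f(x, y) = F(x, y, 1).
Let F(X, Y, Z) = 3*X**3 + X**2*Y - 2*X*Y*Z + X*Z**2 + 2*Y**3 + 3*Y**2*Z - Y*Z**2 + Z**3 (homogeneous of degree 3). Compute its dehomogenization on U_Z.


f(x, y) = 3*x**3 + x**2*y - 2*x*y + x + 2*y**3 + 3*y**2 - y + 1

On U_Z we set Z = 1. Each monomial c·X^i·Y^j·Z^k in F becomes c·x^i·y^j·1^k = c·x^i·y^j.
Substituting Z = 1: F(X, Y, 1) = 3*x**3 + x**2*y - 2*x*y + x + 2*y**3 + 3*y**2 - y + 1.
Note: deg(f) ≤ deg(F) = 3; strict inequality happens when F is divisible by Z (lost terms).


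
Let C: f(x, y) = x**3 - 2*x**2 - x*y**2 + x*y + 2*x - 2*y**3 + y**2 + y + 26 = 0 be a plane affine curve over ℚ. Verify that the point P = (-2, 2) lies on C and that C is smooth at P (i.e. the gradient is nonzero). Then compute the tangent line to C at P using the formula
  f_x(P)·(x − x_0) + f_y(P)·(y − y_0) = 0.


Tangent line at P: 20*x - 13*y + 66 = 0.

Step 1: f(-2, 2) = 0, so P lies on C.
Step 2: partial derivatives
  f_x(x, y) = 3*x**2 - 4*x - y**2 + y + 2, f_y(x, y) = -2*x*y + x - 6*y**2 + 2*y + 1.
  f_x(P) = 20, f_y(P) = -13 (gradient nonzero, so P is smooth).
Step 3: tangent line at P: 20·(x − -2) + -13·(y − 2) = 0.
Expanding: 20*x - 13*y + 66 = 0.


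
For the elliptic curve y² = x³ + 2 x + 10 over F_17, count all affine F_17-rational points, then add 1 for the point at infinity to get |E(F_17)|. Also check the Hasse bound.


Affine points = {(1, 8), (1, 9), (3, 3), (3, 14), (5, 3), (5, 14), (6, 0), (9, 3), (9, 14), (15, 7), (15, 10)}; affine count = 11; |E(F_17)| = 12.

Discriminant check: Δ ∝ 4a³ + 27b² = 4·2³ + 27·10² = 4·8 + 27·100 ≡ 12 (mod 17). Nonzero ⇒ E is nonsingular.
For each x ∈ F_17, compute rhs = x³ + 2·x + 10 mod 17, then count y ∈ F_17 with y² ≡ rhs.
  x = 0: rhs = 10, matching y values: none (0 points).
  x = 1: rhs = 13, matching y values: 8, 9 (2 points).
  x = 2: rhs = 5, matching y values: none (0 points).
  x = 3: rhs = 9, matching y values: 3, 14 (2 points).
  x = 4: rhs = 14, matching y values: none (0 points).
  x = 5: rhs = 9, matching y values: 3, 14 (2 points).
  x = 6: rhs = 0, matching y values: 0 (1 points).
  x = 7: rhs = 10, matching y values: none (0 points).
  x = 8: rhs = 11, matching y values: none (0 points).
  x = 9: rhs = 9, matching y values: 3, 14 (2 points).
  x = 10: rhs = 10, matching y values: none (0 points).
  x = 11: rhs = 3, matching y values: none (0 points).
  x = 12: rhs = 11, matching y values: none (0 points).
  x = 13: rhs = 6, matching y values: none (0 points).
  x = 14: rhs = 11, matching y values: none (0 points).
  x = 15: rhs = 15, matching y values: 7, 10 (2 points).
  x = 16: rhs = 7, matching y values: none (0 points).
Total affine count: 11.
Full point count |E(F_17)| = 11 + 1 = 12.
Hasse bound: |12 − (17+1)| = |-6| = 6 ≤ 2√17 ≈ 8.2462 ✓.
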